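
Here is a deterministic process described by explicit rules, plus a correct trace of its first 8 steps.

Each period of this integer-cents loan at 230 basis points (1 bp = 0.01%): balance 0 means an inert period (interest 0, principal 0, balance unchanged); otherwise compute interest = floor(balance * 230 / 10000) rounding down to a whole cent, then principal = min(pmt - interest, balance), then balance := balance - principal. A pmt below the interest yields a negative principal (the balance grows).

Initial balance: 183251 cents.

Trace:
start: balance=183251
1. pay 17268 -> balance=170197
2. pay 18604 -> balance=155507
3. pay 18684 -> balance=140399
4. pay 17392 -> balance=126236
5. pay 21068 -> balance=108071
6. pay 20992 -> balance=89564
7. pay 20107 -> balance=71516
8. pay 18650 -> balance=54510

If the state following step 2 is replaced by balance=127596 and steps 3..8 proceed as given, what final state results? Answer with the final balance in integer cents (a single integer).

state after step 2 := balance=127596
3. pay 18684 -> balance=111846
4. pay 17392 -> balance=97026
5. pay 21068 -> balance=78189
6. pay 20992 -> balance=58995
7. pay 20107 -> balance=40244
8. pay 18650 -> balance=22519

22519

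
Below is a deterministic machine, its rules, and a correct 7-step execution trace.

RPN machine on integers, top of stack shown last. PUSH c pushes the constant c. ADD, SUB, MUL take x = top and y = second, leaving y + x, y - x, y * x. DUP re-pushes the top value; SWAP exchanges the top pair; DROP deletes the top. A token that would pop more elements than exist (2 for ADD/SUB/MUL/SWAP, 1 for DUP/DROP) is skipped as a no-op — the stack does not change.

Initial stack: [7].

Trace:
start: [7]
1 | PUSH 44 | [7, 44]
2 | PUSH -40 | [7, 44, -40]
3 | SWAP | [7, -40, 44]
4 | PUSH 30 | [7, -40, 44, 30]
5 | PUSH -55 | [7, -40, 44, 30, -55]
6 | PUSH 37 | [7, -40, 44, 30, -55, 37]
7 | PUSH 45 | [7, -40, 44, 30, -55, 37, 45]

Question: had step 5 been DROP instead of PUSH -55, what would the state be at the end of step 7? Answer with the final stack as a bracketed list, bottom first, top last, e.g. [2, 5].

(re-executing from step 5 with the substitution; state before step 5: [7, -40, 44, 30])
5 | DROP | [7, -40, 44]
6 | PUSH 37 | [7, -40, 44, 37]
7 | PUSH 45 | [7, -40, 44, 37, 45]

[7, -40, 44, 37, 45]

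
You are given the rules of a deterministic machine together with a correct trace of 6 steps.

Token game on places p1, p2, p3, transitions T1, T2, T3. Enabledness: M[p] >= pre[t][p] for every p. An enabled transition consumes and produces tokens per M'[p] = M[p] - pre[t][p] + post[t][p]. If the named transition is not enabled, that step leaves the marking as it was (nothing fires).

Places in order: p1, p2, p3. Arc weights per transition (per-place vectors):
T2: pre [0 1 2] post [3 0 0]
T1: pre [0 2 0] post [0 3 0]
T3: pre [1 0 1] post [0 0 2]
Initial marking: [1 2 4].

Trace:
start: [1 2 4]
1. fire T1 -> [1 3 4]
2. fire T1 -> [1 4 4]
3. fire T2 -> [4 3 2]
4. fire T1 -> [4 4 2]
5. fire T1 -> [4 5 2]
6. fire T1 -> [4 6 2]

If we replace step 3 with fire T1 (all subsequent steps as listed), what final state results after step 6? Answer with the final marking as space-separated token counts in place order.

(re-executing from step 3 with the substitution; state before step 3: [1 4 4])
3. fire T1 -> [1 5 4]
4. fire T1 -> [1 6 4]
5. fire T1 -> [1 7 4]
6. fire T1 -> [1 8 4]

1 8 4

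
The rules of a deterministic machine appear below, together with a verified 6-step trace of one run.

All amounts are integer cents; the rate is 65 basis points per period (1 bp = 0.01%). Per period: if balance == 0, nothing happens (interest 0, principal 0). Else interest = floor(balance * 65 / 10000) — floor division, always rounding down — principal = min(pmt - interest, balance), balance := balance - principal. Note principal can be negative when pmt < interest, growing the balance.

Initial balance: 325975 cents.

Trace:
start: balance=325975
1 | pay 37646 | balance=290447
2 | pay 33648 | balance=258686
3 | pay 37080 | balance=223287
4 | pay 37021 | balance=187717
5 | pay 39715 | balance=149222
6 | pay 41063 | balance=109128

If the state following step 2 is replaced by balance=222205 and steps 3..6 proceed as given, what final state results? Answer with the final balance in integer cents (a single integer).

71689

state after step 2 := balance=222205
3 | pay 37080 | balance=186569
4 | pay 37021 | balance=150760
5 | pay 39715 | balance=112024
6 | pay 41063 | balance=71689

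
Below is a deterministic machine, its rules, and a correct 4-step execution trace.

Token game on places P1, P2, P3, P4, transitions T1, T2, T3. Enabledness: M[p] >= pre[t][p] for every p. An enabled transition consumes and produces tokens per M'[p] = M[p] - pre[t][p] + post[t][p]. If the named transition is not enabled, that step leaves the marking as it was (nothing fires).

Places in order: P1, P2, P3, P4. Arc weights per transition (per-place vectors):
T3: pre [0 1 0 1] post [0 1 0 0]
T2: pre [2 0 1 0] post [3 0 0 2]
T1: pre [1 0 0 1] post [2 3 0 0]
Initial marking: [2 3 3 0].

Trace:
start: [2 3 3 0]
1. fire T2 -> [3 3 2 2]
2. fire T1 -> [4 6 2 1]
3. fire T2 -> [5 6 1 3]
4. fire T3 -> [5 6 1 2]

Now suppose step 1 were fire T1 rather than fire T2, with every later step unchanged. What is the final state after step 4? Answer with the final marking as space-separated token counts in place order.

(re-executing from step 1 with the substitution; state before step 1: [2 3 3 0])
1. fire T1 -> [2 3 3 0]
2. fire T1 -> [2 3 3 0]
3. fire T2 -> [3 3 2 2]
4. fire T3 -> [3 3 2 1]

3 3 2 1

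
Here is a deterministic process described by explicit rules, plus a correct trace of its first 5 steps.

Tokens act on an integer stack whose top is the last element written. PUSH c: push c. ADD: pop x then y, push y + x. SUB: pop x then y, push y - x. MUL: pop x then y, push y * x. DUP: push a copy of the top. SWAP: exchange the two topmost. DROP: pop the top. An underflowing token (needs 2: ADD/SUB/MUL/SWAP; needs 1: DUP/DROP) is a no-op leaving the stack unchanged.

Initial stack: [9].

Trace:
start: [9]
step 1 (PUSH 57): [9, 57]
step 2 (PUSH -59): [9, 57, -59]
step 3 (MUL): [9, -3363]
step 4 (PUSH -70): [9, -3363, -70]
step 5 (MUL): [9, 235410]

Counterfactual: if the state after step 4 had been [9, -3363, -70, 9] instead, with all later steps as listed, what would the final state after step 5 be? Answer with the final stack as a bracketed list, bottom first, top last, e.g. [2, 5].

[9, -3363, -630]

state after step 4 := [9, -3363, -70, 9]
step 5 (MUL): [9, -3363, -630]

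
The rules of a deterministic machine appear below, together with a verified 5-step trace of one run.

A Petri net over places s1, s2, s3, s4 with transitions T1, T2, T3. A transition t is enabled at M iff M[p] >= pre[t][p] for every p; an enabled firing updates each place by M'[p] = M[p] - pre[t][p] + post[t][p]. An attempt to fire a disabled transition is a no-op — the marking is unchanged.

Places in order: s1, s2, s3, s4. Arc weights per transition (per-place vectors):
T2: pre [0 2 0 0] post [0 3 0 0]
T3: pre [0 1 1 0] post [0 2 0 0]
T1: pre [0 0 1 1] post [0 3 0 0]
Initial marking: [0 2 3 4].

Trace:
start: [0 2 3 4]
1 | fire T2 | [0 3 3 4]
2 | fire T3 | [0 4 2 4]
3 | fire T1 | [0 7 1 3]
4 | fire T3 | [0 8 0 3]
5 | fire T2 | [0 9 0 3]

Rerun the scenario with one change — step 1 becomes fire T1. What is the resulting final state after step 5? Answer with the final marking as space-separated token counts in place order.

(re-executing from step 1 with the substitution; state before step 1: [0 2 3 4])
1 | fire T1 | [0 5 2 3]
2 | fire T3 | [0 6 1 3]
3 | fire T1 | [0 9 0 2]
4 | fire T3 | [0 9 0 2]
5 | fire T2 | [0 10 0 2]

0 10 0 2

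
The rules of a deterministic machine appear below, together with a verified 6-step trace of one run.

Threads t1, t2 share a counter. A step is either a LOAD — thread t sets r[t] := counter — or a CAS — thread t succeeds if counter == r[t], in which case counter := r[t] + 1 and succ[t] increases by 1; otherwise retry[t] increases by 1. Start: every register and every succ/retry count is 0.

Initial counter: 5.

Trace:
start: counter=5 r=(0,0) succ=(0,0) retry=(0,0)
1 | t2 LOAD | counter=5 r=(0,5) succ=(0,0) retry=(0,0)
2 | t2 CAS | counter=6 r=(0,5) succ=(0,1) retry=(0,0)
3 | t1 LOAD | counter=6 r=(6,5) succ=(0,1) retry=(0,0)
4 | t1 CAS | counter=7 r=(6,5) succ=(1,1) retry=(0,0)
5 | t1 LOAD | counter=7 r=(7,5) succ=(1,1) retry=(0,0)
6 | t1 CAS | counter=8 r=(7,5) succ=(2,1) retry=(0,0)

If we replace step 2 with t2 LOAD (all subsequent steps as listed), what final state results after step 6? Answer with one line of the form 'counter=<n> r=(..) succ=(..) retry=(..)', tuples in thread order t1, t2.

counter=7 r=(6,5) succ=(2,0) retry=(0,0)

(re-executing from step 2 with the substitution; state before step 2: counter=5 r=(0,5) succ=(0,0) retry=(0,0))
2 | t2 LOAD | counter=5 r=(0,5) succ=(0,0) retry=(0,0)
3 | t1 LOAD | counter=5 r=(5,5) succ=(0,0) retry=(0,0)
4 | t1 CAS | counter=6 r=(5,5) succ=(1,0) retry=(0,0)
5 | t1 LOAD | counter=6 r=(6,5) succ=(1,0) retry=(0,0)
6 | t1 CAS | counter=7 r=(6,5) succ=(2,0) retry=(0,0)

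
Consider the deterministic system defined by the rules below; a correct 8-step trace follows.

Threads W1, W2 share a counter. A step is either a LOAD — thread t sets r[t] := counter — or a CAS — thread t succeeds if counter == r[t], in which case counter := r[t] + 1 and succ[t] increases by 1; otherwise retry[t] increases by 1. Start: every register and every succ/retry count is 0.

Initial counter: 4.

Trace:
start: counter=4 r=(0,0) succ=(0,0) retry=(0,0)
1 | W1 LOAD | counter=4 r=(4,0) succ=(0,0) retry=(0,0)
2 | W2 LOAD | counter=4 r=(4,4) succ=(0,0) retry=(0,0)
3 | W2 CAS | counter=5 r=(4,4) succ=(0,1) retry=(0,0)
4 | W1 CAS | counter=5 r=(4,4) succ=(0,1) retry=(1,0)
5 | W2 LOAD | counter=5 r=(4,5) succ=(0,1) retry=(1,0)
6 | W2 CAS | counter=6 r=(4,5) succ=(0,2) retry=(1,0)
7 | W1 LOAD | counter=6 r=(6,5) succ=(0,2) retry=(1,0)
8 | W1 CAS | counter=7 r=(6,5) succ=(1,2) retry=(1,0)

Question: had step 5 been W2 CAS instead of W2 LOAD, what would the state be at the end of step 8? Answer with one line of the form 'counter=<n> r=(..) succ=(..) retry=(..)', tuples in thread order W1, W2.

counter=6 r=(5,4) succ=(1,1) retry=(1,2)

(re-executing from step 5 with the substitution; state before step 5: counter=5 r=(4,4) succ=(0,1) retry=(1,0))
5 | W2 CAS | counter=5 r=(4,4) succ=(0,1) retry=(1,1)
6 | W2 CAS | counter=5 r=(4,4) succ=(0,1) retry=(1,2)
7 | W1 LOAD | counter=5 r=(5,4) succ=(0,1) retry=(1,2)
8 | W1 CAS | counter=6 r=(5,4) succ=(1,1) retry=(1,2)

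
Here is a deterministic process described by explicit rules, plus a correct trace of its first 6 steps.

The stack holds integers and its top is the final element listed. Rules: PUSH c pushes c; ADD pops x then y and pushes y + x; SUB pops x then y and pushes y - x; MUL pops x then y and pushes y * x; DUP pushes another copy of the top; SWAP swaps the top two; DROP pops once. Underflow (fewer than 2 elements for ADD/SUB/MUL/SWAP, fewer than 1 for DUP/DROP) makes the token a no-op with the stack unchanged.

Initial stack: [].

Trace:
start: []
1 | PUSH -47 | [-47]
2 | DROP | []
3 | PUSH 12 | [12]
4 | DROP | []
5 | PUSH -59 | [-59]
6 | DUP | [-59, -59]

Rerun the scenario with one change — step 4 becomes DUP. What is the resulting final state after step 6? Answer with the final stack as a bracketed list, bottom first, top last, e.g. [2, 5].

[12, 12, -59, -59]

(re-executing from step 4 with the substitution; state before step 4: [12])
4 | DUP | [12, 12]
5 | PUSH -59 | [12, 12, -59]
6 | DUP | [12, 12, -59, -59]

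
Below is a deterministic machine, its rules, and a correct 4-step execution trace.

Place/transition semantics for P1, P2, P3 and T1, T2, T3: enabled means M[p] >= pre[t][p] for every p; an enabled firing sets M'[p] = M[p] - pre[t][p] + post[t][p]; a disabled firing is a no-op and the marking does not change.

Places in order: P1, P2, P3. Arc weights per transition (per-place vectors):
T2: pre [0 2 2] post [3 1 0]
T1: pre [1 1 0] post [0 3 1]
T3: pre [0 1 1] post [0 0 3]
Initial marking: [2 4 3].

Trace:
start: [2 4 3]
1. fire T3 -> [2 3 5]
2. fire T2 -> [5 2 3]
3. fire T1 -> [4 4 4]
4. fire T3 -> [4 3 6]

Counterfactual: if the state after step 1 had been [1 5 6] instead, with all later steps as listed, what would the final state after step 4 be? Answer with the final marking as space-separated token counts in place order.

3 5 7

state after step 1 := [1 5 6]
2. fire T2 -> [4 4 4]
3. fire T1 -> [3 6 5]
4. fire T3 -> [3 5 7]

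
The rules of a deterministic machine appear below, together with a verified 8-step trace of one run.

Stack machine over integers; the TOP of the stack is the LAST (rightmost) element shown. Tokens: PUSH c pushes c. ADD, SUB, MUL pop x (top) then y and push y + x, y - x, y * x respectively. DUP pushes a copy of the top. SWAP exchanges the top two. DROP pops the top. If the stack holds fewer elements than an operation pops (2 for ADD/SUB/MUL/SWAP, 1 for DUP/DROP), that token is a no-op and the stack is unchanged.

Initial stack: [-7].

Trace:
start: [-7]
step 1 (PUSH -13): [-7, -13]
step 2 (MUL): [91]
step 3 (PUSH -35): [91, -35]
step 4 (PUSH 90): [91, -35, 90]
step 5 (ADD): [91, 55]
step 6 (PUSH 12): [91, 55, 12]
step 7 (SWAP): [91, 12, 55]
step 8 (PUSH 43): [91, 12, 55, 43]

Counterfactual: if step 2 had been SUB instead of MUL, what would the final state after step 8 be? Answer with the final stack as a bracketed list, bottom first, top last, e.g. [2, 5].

(re-executing from step 2 with the substitution; state before step 2: [-7, -13])
step 2 (SUB): [6]
step 3 (PUSH -35): [6, -35]
step 4 (PUSH 90): [6, -35, 90]
step 5 (ADD): [6, 55]
step 6 (PUSH 12): [6, 55, 12]
step 7 (SWAP): [6, 12, 55]
step 8 (PUSH 43): [6, 12, 55, 43]

[6, 12, 55, 43]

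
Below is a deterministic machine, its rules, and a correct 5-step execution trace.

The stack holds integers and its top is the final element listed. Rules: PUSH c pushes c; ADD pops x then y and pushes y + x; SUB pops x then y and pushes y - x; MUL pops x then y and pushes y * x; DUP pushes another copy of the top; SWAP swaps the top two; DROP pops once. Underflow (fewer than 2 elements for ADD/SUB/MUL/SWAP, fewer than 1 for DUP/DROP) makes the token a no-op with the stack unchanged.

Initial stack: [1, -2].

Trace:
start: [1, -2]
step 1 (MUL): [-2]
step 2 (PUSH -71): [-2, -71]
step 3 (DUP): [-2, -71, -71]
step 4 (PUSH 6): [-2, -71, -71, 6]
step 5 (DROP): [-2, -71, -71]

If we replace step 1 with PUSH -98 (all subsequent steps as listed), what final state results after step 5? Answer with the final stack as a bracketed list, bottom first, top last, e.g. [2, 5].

[1, -2, -98, -71, -71]

(re-executing from step 1 with the substitution; state before step 1: [1, -2])
step 1 (PUSH -98): [1, -2, -98]
step 2 (PUSH -71): [1, -2, -98, -71]
step 3 (DUP): [1, -2, -98, -71, -71]
step 4 (PUSH 6): [1, -2, -98, -71, -71, 6]
step 5 (DROP): [1, -2, -98, -71, -71]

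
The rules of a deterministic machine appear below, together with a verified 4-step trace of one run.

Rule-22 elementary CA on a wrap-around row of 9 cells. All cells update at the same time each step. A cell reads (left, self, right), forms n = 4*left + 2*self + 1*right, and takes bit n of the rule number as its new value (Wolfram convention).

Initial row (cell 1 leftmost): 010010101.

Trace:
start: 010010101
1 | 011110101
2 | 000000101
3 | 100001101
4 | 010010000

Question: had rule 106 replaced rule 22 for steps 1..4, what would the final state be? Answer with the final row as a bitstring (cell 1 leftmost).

101010100

(re-executing steps 1..4 under rule 106; state before step 1: 010010101)
1 | 100101010
2 | 001010101
3 | 010101010
4 | 101010100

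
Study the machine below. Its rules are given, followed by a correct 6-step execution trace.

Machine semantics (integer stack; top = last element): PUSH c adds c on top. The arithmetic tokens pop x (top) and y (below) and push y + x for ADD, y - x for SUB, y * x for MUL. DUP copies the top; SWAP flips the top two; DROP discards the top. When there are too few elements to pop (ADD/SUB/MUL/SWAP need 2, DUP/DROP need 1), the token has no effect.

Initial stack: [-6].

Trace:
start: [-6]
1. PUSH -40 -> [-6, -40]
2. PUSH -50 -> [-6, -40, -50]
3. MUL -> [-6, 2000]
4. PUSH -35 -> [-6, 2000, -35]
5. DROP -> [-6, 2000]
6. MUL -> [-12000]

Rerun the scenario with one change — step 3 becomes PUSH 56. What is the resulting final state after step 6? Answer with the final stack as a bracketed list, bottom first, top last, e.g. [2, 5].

(re-executing from step 3 with the substitution; state before step 3: [-6, -40, -50])
3. PUSH 56 -> [-6, -40, -50, 56]
4. PUSH -35 -> [-6, -40, -50, 56, -35]
5. DROP -> [-6, -40, -50, 56]
6. MUL -> [-6, -40, -2800]

[-6, -40, -2800]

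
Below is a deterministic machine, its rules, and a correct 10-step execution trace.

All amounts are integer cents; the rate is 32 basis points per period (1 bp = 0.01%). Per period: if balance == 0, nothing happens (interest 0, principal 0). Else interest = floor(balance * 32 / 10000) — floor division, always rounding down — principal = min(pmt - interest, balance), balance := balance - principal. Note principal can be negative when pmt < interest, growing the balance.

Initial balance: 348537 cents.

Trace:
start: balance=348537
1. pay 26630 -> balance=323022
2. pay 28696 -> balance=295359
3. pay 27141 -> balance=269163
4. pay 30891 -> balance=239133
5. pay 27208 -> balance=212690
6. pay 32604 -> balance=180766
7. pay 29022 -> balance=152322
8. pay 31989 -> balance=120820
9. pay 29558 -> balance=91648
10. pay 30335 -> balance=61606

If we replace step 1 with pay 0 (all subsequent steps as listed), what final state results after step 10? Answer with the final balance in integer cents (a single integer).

(re-executing from step 1 with the substitution; state before step 1: balance=348537)
1. pay 0 -> balance=349652
2. pay 28696 -> balance=322074
3. pay 27141 -> balance=295963
4. pay 30891 -> balance=266019
5. pay 27208 -> balance=239662
6. pay 32604 -> balance=207824
7. pay 29022 -> balance=179467
8. pay 31989 -> balance=148052
9. pay 29558 -> balance=118967
10. pay 30335 -> balance=89012

89012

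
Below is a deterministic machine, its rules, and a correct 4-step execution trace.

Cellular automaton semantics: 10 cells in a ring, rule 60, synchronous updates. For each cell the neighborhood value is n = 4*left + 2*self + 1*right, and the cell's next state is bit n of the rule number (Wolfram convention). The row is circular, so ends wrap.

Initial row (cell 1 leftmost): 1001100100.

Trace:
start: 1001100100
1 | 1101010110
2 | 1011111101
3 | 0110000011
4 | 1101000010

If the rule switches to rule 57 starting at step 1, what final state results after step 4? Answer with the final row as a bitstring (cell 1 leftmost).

0100101010

(re-executing steps 1..4 under rule 57; state before step 1: 1001100100)
1 | 0101010010
2 | 0010101001
3 | 1001010100
4 | 0100101010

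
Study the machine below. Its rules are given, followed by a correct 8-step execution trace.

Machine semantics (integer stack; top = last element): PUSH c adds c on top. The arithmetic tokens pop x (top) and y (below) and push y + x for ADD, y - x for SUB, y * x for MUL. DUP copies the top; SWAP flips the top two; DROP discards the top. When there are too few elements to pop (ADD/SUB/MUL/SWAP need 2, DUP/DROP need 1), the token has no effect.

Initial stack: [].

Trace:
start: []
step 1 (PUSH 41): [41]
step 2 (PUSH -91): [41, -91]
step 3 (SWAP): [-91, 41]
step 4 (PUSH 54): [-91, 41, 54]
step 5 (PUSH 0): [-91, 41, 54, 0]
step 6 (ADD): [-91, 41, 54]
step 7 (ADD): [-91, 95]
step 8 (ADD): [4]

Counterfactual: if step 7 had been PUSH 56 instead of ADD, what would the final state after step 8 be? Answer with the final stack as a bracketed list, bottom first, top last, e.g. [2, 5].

(re-executing from step 7 with the substitution; state before step 7: [-91, 41, 54])
step 7 (PUSH 56): [-91, 41, 54, 56]
step 8 (ADD): [-91, 41, 110]

[-91, 41, 110]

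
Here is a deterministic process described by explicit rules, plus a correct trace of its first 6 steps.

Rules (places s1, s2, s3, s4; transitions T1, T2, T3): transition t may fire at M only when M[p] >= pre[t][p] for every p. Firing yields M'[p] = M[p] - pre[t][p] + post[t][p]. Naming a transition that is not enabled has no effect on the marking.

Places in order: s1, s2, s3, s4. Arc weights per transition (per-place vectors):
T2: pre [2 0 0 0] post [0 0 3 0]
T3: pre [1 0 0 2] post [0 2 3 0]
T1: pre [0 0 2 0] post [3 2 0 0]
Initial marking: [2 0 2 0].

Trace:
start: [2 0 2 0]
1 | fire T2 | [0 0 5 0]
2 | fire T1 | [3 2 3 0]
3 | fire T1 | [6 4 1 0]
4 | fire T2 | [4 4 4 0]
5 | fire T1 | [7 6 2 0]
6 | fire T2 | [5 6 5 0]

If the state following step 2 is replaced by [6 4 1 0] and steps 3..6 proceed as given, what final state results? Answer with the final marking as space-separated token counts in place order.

state after step 2 := [6 4 1 0]
3 | fire T1 | [6 4 1 0]
4 | fire T2 | [4 4 4 0]
5 | fire T1 | [7 6 2 0]
6 | fire T2 | [5 6 5 0]

5 6 5 0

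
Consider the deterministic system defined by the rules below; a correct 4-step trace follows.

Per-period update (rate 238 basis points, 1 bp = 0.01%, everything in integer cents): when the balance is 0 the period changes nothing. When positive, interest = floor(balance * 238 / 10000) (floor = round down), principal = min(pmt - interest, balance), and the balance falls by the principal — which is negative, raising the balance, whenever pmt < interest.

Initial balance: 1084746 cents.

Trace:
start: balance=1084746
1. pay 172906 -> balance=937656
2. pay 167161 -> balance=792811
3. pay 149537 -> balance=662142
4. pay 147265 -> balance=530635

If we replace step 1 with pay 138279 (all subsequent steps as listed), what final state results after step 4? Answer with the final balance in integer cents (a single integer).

567794

(re-executing from step 1 with the substitution; state before step 1: balance=1084746)
1. pay 138279 -> balance=972283
2. pay 167161 -> balance=828262
3. pay 149537 -> balance=698437
4. pay 147265 -> balance=567794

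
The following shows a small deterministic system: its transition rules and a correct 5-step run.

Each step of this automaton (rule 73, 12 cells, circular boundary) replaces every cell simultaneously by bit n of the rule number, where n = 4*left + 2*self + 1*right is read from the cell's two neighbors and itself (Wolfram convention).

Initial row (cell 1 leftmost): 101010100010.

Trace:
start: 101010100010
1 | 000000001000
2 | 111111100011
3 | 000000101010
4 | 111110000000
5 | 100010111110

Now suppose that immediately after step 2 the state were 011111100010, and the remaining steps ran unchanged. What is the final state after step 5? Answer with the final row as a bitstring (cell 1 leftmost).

010110111011

state after step 2 := 011111100010
3 | 010000101000
4 | 000110000011
5 | 010110111011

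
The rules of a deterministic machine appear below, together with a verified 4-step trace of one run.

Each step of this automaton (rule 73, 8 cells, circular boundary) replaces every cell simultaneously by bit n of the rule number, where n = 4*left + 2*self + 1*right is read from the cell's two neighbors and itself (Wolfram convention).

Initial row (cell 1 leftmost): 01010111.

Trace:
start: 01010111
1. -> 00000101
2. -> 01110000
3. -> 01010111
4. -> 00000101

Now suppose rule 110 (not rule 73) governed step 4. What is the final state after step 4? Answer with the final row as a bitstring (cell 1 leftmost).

(re-executing step 4 under rule 110; state before step 4: 01010111)
4. -> 11111101

11111101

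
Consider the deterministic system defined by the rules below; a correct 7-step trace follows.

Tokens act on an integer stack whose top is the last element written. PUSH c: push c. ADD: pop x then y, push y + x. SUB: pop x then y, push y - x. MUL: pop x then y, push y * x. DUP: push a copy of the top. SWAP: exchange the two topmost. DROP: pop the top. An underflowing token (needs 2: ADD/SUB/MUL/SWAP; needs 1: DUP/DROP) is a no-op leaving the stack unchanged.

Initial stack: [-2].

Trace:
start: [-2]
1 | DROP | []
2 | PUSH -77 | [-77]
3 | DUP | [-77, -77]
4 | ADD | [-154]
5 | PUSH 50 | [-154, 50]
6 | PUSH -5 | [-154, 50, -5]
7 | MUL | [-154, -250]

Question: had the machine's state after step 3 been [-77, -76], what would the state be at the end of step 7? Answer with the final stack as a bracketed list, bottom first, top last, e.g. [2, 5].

[-153, -250]

state after step 3 := [-77, -76]
4 | ADD | [-153]
5 | PUSH 50 | [-153, 50]
6 | PUSH -5 | [-153, 50, -5]
7 | MUL | [-153, -250]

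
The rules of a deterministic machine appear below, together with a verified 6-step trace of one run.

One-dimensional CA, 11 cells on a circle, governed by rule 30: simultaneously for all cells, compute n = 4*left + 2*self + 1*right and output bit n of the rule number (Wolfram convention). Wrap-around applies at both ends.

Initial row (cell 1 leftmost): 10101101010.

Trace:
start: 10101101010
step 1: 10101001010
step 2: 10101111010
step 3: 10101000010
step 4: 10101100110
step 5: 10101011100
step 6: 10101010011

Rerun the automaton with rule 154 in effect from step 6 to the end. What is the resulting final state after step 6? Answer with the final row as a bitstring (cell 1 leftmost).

00000011011

(re-executing step 6 under rule 154; state before step 6: 10101011100)
step 6: 00000011011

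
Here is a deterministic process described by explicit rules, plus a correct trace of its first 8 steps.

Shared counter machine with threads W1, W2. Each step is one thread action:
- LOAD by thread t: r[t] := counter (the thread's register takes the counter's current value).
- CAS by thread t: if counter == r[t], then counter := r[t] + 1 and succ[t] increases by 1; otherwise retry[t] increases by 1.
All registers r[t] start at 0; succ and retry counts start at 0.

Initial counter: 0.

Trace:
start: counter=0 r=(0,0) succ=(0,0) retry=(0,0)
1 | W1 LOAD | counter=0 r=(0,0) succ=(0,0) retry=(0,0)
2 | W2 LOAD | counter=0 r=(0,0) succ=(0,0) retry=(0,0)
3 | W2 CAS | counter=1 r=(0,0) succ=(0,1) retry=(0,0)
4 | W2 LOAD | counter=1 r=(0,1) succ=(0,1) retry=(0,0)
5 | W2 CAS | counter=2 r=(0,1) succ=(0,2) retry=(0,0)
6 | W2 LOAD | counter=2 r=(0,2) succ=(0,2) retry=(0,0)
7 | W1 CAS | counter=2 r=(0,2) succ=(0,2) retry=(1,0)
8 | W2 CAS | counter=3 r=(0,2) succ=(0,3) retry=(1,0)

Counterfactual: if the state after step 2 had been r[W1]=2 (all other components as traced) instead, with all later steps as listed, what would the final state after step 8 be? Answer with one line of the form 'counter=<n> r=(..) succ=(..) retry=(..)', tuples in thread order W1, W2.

state after step 2 := counter=0 r=(2,0) succ=(0,0) retry=(0,0)
3 | W2 CAS | counter=1 r=(2,0) succ=(0,1) retry=(0,0)
4 | W2 LOAD | counter=1 r=(2,1) succ=(0,1) retry=(0,0)
5 | W2 CAS | counter=2 r=(2,1) succ=(0,2) retry=(0,0)
6 | W2 LOAD | counter=2 r=(2,2) succ=(0,2) retry=(0,0)
7 | W1 CAS | counter=3 r=(2,2) succ=(1,2) retry=(0,0)
8 | W2 CAS | counter=3 r=(2,2) succ=(1,2) retry=(0,1)

counter=3 r=(2,2) succ=(1,2) retry=(0,1)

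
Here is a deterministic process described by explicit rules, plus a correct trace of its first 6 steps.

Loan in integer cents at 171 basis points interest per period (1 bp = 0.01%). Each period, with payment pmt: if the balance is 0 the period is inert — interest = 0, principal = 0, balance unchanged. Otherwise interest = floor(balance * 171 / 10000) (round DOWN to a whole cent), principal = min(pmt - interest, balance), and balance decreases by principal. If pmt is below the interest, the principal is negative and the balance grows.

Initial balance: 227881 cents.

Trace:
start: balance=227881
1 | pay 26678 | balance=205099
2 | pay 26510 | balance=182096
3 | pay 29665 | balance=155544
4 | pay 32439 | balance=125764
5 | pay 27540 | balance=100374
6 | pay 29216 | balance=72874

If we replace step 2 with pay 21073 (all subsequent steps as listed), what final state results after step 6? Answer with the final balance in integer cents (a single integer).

78693

(re-executing from step 2 with the substitution; state before step 2: balance=205099)
2 | pay 21073 | balance=187533
3 | pay 29665 | balance=161074
4 | pay 32439 | balance=131389
5 | pay 27540 | balance=106095
6 | pay 29216 | balance=78693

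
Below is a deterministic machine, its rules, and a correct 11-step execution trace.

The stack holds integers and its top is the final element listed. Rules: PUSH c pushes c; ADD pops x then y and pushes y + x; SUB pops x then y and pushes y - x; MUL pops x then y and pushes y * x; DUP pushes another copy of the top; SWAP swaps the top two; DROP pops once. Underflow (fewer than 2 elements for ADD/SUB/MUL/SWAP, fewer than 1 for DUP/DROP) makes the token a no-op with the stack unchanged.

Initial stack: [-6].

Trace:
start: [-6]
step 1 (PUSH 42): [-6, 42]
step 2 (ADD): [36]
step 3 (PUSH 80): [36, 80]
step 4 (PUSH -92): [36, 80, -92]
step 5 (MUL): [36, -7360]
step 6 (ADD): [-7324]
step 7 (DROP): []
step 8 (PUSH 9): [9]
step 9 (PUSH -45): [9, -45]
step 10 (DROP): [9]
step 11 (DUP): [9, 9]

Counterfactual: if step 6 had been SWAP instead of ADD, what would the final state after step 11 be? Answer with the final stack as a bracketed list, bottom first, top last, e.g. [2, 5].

(re-executing from step 6 with the substitution; state before step 6: [36, -7360])
step 6 (SWAP): [-7360, 36]
step 7 (DROP): [-7360]
step 8 (PUSH 9): [-7360, 9]
step 9 (PUSH -45): [-7360, 9, -45]
step 10 (DROP): [-7360, 9]
step 11 (DUP): [-7360, 9, 9]

[-7360, 9, 9]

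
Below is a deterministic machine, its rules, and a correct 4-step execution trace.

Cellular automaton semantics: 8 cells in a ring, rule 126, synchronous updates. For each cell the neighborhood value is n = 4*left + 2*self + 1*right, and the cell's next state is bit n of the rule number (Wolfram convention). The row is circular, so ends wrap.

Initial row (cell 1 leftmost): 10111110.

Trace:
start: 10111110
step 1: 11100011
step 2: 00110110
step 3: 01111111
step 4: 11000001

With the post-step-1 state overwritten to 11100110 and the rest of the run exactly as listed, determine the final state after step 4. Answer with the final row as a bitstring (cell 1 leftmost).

state after step 1 := 11100110
step 2: 10111111
step 3: 11100000
step 4: 10110001

10110001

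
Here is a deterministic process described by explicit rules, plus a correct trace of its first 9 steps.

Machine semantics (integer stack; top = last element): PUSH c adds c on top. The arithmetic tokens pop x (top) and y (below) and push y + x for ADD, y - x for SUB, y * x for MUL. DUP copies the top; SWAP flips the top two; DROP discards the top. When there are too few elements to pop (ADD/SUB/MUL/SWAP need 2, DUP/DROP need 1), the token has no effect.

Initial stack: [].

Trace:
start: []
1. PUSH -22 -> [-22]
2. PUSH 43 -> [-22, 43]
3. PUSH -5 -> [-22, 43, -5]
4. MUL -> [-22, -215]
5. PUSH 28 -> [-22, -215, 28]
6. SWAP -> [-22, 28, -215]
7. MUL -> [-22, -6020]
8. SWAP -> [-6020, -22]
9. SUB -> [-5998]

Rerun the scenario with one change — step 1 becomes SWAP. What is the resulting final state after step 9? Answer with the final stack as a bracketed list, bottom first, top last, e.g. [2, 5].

[-6020]

(re-executing from step 1 with the substitution; state before step 1: [])
1. SWAP -> []
2. PUSH 43 -> [43]
3. PUSH -5 -> [43, -5]
4. MUL -> [-215]
5. PUSH 28 -> [-215, 28]
6. SWAP -> [28, -215]
7. MUL -> [-6020]
8. SWAP -> [-6020]
9. SUB -> [-6020]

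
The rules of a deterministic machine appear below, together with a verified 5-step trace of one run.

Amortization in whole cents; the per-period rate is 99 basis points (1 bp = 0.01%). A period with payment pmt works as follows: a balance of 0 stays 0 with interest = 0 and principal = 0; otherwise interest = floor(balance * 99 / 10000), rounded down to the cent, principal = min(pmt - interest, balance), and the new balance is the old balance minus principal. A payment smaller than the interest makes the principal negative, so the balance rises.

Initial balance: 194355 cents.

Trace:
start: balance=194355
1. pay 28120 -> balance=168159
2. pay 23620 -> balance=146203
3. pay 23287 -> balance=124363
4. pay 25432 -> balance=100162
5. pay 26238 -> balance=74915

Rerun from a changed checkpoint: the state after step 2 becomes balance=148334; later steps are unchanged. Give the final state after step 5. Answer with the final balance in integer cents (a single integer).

state after step 2 := balance=148334
3. pay 23287 -> balance=126515
4. pay 25432 -> balance=102335
5. pay 26238 -> balance=77110

77110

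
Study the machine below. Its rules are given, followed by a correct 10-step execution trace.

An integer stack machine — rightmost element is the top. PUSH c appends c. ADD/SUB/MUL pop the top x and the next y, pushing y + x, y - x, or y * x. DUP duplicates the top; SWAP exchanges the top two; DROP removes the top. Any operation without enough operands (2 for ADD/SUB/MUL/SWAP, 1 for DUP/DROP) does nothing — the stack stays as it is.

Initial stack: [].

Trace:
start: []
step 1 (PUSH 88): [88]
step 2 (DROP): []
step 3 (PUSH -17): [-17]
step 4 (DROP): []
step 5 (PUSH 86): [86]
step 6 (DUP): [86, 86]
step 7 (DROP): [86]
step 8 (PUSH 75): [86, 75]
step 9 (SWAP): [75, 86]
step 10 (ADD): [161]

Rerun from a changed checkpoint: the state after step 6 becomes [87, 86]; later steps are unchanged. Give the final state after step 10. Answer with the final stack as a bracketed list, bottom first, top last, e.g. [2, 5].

[162]

state after step 6 := [87, 86]
step 7 (DROP): [87]
step 8 (PUSH 75): [87, 75]
step 9 (SWAP): [75, 87]
step 10 (ADD): [162]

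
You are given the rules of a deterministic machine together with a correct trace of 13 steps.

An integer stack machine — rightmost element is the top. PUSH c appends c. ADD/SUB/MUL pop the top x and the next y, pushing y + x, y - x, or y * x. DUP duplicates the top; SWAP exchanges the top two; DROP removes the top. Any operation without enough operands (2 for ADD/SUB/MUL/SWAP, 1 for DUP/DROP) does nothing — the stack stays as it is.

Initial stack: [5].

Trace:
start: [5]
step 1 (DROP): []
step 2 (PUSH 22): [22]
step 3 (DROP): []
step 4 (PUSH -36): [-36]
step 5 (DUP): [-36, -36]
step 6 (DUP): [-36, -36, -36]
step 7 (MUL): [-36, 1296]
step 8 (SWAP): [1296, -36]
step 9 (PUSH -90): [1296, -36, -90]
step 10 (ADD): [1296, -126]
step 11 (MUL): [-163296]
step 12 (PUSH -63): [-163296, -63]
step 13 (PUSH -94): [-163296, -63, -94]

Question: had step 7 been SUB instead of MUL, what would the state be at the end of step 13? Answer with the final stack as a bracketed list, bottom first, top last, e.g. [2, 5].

(re-executing from step 7 with the substitution; state before step 7: [-36, -36, -36])
step 7 (SUB): [-36, 0]
step 8 (SWAP): [0, -36]
step 9 (PUSH -90): [0, -36, -90]
step 10 (ADD): [0, -126]
step 11 (MUL): [0]
step 12 (PUSH -63): [0, -63]
step 13 (PUSH -94): [0, -63, -94]

[0, -63, -94]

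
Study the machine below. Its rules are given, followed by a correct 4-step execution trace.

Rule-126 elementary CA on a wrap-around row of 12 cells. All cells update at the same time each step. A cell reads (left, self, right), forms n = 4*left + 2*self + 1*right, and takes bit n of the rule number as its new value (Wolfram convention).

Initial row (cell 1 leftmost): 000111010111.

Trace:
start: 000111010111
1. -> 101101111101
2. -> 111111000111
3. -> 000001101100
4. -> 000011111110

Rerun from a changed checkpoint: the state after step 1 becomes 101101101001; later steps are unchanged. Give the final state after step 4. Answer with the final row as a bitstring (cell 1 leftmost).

state after step 1 := 101101101001
2. -> 111111111111
3. -> 000000000000
4. -> 000000000000

000000000000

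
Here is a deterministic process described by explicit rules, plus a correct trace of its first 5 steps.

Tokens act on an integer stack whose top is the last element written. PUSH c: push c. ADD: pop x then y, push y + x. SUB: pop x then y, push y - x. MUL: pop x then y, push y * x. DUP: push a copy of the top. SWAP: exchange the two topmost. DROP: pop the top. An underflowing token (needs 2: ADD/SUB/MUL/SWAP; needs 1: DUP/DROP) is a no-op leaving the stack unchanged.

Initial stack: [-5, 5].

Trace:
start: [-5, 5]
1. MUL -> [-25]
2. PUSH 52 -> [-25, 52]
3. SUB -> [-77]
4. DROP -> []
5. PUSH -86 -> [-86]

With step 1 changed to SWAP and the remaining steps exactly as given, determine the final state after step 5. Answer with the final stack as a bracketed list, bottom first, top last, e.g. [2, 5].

(re-executing from step 1 with the substitution; state before step 1: [-5, 5])
1. SWAP -> [5, -5]
2. PUSH 52 -> [5, -5, 52]
3. SUB -> [5, -57]
4. DROP -> [5]
5. PUSH -86 -> [5, -86]

[5, -86]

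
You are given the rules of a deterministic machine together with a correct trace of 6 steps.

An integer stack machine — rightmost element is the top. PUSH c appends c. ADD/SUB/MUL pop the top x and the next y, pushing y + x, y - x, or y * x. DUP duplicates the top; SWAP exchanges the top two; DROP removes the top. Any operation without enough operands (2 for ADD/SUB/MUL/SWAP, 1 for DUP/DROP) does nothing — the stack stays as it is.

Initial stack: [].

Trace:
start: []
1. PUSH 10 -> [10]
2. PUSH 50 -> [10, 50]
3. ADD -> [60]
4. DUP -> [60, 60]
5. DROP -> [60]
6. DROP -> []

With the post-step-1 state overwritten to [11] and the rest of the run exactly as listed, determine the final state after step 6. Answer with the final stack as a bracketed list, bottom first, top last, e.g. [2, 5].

state after step 1 := [11]
2. PUSH 50 -> [11, 50]
3. ADD -> [61]
4. DUP -> [61, 61]
5. DROP -> [61]
6. DROP -> []

[]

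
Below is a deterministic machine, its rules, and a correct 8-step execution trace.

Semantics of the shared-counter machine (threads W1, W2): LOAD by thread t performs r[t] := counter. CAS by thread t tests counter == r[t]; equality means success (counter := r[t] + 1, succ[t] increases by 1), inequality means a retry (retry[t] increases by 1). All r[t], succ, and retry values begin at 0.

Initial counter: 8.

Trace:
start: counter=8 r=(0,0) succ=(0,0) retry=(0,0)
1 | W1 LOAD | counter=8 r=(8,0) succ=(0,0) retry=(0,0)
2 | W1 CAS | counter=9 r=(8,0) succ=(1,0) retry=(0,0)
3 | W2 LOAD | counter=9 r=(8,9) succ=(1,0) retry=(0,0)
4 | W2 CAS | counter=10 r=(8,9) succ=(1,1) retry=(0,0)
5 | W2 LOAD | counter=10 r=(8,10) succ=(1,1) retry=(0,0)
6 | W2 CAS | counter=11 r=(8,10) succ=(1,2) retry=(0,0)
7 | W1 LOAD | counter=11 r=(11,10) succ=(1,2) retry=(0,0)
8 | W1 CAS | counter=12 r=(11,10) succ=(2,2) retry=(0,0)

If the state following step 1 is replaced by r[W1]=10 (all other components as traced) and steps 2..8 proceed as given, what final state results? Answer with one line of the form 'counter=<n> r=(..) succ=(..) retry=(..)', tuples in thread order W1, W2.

counter=11 r=(10,9) succ=(1,2) retry=(1,0)

state after step 1 := counter=8 r=(10,0) succ=(0,0) retry=(0,0)
2 | W1 CAS | counter=8 r=(10,0) succ=(0,0) retry=(1,0)
3 | W2 LOAD | counter=8 r=(10,8) succ=(0,0) retry=(1,0)
4 | W2 CAS | counter=9 r=(10,8) succ=(0,1) retry=(1,0)
5 | W2 LOAD | counter=9 r=(10,9) succ=(0,1) retry=(1,0)
6 | W2 CAS | counter=10 r=(10,9) succ=(0,2) retry=(1,0)
7 | W1 LOAD | counter=10 r=(10,9) succ=(0,2) retry=(1,0)
8 | W1 CAS | counter=11 r=(10,9) succ=(1,2) retry=(1,0)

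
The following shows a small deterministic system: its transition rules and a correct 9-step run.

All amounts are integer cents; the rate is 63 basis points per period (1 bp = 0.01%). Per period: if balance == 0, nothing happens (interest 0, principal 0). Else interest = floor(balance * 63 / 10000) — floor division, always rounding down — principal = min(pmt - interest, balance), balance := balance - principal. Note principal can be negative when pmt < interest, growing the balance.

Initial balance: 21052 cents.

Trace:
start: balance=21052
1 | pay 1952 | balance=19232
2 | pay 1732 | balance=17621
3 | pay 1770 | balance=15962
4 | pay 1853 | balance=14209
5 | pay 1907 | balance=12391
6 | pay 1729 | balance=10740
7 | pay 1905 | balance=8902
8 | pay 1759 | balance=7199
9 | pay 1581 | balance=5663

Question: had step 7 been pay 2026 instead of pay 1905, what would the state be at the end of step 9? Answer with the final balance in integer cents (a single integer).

5540

(re-executing from step 7 with the substitution; state before step 7: balance=10740)
7 | pay 2026 | balance=8781
8 | pay 1759 | balance=7077
9 | pay 1581 | balance=5540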